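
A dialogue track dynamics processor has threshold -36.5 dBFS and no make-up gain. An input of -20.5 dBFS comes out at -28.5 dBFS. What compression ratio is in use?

2:1

Input overshoot = -20.5 − (-36.5) = 16 dB; output overshoot = -28.5 − (-36.5) = 8 dB.
Ratio = 16 / 8 = 2.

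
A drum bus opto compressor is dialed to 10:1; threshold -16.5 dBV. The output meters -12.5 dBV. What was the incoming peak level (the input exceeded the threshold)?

That's 4 dB above the -16.5 dBV threshold.
Undo the ratio: input overshoot = 4 × 10 = 40 dB, giving input = 23.5 dBV.

23.5 dBV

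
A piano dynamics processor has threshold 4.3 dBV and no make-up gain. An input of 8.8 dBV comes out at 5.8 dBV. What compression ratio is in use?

3:1

Input overshoot = 8.8 − 4.3 = 4.5 dB; output overshoot = 5.8 − 4.3 = 1.5 dB.
Ratio = 4.5 / 1.5 = 3.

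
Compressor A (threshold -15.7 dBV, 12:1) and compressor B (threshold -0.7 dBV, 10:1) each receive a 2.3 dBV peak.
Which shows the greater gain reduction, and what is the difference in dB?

A, by 13.8 dB

A: 18 dB over, compressed to 1.5 dB over, so 16.5 dB of GR.
B: 3 dB over, compressed to 0.3 dB over, so 2.7 dB of GR.
A reduces 13.8 dB more.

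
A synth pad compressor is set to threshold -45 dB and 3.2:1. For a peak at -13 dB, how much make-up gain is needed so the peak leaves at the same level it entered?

Without make-up, output = threshold + overshoot/3.2 = -45 + 10 = -35 dB.
Gap to target: 22 dB.

22 dB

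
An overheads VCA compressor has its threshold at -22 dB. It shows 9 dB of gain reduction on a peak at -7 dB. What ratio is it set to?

2.5:1

Input overshoot = -7 − (-22) = 15 dB.
Output overshoot = 15 − 9 = 6 dB.
Ratio = input overshoot / output overshoot = 15 / 6 = 2.5.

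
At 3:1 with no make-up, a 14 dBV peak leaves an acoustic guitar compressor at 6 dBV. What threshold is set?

2 dBV

Input is 12 dB above T (since output overshoot × R = input overshoot: (6 − T)·3 = 14 − T gives T = 2 dBV).
Check: 2 + (14 − 2)/3 = 2 + 4 = 6 dBV. ✓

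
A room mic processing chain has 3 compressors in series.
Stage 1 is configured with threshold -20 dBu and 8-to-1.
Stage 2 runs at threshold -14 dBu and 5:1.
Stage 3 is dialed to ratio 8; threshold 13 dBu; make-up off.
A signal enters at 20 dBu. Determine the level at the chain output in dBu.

Stage 1: 20 dBu is 40 dB over -20 dBu; at 8:1 that becomes 5 dB over, giving -15 dBu.
Stage 2: below threshold (-15 ≤ -14); passes unchanged; output -15 dBu.
Stage 3: below threshold (-15 ≤ 13); passes unchanged; output -15 dBu.

-15 dBu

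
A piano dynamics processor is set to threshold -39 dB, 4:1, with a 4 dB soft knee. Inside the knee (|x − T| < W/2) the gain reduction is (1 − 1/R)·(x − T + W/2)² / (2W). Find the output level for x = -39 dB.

x − T + W/2 = -39 − (-39) + 2 = 2.
GR = (1 − 1/4) × 2² / 8 = 0.75 × 4 / 8 = 0.375 dB.
Output = -39 − 0.375 = -39.375 dB.

-39.375 dB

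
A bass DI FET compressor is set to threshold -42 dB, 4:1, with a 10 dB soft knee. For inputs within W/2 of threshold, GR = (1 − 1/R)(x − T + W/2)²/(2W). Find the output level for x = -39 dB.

x − T + W/2 = -39 − (-42) + 5 = 8.
GR = (1 − 1/4) × 8² / 20 = 0.75 × 64 / 20 = 2.4 dB.
Output = -39 − 2.4 = -41.4 dB.

-41.4 dB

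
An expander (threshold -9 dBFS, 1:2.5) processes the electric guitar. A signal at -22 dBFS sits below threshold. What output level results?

-41.5 dBFS

Undershoot = (-9) − (-22) = 13 dB.
At 1:2.5, that expands to 32.5 dB under threshold.
Output = -9 − 32.5 = -41.5 dBFS.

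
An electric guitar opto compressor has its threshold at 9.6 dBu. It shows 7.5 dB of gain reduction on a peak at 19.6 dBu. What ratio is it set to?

4:1

Input overshoot = 19.6 − 9.6 = 10 dB.
Output overshoot = 10 − 7.5 = 2.5 dB.
Ratio = input overshoot / output overshoot = 10 / 2.5 = 4.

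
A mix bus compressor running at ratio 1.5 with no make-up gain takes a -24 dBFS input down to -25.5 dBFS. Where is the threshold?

Input is 4.5 dB above T (since output overshoot × R = input overshoot: (-25.5 − T)·1.5 = -24 − T gives T = -28.5 dBFS).
Check: -28.5 + (-24 − (-28.5))/1.5 = -28.5 + 3 = -25.5 dBFS. ✓

-28.5 dBFS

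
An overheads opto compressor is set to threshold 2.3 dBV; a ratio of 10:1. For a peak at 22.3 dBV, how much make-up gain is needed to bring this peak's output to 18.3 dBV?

Overshoot 20 dB → 20/10 = 2 dB after compression, so the compressed level is 2.3 + 2 = 4.3 dBV.
Make-up = target − compressed = 18.3 − 4.3 = 14 dB.

14 dB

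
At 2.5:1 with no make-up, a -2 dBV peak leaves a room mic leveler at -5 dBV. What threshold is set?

-7 dBV

Input is 5 dB above T (since output overshoot × R = input overshoot: (-5 − T)·2.5 = -2 − T gives T = -7 dBV).
Check: -7 + (-2 − (-7))/2.5 = -7 + 2 = -5 dBV. ✓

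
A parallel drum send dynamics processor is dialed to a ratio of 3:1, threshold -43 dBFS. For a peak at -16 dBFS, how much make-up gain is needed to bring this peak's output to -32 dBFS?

2 dB

Without make-up, output = threshold + overshoot/3 = -43 + 9 = -34 dBFS.
Gap to target: 2 dB.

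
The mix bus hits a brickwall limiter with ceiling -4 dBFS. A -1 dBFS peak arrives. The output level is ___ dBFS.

-4 dBFS

The limiter clamps the peak to its -4 dBFS ceiling.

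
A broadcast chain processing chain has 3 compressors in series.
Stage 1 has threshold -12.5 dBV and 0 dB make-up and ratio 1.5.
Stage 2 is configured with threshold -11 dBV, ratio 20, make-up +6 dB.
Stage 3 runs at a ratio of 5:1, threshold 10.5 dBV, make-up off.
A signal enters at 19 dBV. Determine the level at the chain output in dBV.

Stage 1: 19 dBV is 31.5 dB over -12.5 dBV; at 1.5:1 that becomes 21 dB over, giving 8.5 dBV.
Stage 2: overshoot 19.5 dB → 19.5/20 = 0.975 dB → -10.025 dBV; +6 dB make-up → -4.025 dBV.
Stage 3: -4.025 dBV is at or below the 10.5 dBV threshold — no compression; output -4.025 dBV.

-4.025 dBV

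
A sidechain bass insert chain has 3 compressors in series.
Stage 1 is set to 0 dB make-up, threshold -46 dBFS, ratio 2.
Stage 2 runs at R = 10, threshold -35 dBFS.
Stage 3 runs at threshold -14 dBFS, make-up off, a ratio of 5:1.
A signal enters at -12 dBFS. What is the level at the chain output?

-34.4 dBFS

Stage 1: overshoot 34 dB → 34/2 = 17 dB → -29 dBFS.
Stage 2: 6 dB above -35 dBFS, reduced 10:1 to 0.6 dB above → -34.4 dBFS.
Stage 3: -34.4 dBFS ≤ -14 dBFS, so stage 3 doesn't engage; output -34.4 dBFS.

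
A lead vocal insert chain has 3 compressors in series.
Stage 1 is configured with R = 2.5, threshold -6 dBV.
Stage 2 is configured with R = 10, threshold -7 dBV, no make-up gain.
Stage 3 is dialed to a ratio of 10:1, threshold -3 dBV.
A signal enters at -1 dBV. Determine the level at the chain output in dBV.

Stage 1: -1 dBV is 5 dB over -6 dBV; at 2.5:1 that becomes 2 dB over, giving -4 dBV.
Stage 2: 3 dB above -7 dBV, reduced 10:1 to 0.3 dB above → -6.7 dBV.
Stage 3: -6.7 dBV ≤ -3 dBV, so stage 3 doesn't engage; output -6.7 dBV.

-6.7 dBV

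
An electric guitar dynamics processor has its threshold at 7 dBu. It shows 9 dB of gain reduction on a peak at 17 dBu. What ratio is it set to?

10:1

Input overshoot = 17 − 7 = 10 dB.
Output overshoot = 10 − 9 = 1 dB.
Ratio = input overshoot / output overshoot = 10 / 1 = 10.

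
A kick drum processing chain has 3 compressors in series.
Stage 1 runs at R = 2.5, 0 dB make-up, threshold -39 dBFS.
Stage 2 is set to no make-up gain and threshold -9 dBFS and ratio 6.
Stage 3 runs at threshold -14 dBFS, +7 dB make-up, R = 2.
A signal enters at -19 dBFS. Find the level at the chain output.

-24 dBFS

Stage 1: overshoot 20 dB → 20/2.5 = 8 dB → -31 dBFS.
Stage 2: -31 dBFS ≤ -9 dBFS, so stage 2 doesn't engage; output -31 dBFS.
Stage 3: -31 dBFS is at or below the -14 dBFS threshold — no compression; make-up brings it to -24 dBFS.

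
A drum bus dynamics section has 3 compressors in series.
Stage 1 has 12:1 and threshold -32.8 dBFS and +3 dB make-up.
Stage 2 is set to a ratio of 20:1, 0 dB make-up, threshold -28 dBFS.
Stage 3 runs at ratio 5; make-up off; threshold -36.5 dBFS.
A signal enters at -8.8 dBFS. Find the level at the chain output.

-34.798 dBFS

Stage 1: 24 dB above -32.8 dBFS, reduced 12:1 to 2 dB above → -30.8 dBFS; +3 dB make-up → -27.8 dBFS.
Stage 2: -27.8 dBFS is 0.2 dB over -28 dBFS; at 20:1 that becomes 0.01 dB over, giving -27.99 dBFS.
Stage 3: overshoot 8.51 dB → 8.51/5 = 1.702 dB → -34.798 dBFS.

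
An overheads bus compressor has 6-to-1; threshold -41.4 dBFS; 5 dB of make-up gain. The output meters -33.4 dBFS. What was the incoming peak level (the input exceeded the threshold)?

-23.4 dBFS

Before make-up, the level was -33.4 − 5 = -38.4 dBFS.
The compressed level sits -38.4 − (-41.4) = 3 dB over threshold.
Input overshoot = R × output overshoot = 18 dB → input = -41.4 + 18 = -23.4 dBFS.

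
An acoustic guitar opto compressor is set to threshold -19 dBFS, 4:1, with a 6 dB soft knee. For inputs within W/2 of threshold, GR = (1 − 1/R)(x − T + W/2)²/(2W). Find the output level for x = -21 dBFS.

x − T + W/2 = -21 − (-19) + 3 = 1.
GR = (1 − 1/4) × 1² / 12 = 0.75 × 1 / 12 = 0.0625 dB.
Output = -21 − 0.0625 = -21.0625 dBFS.

-21.0625 dBFS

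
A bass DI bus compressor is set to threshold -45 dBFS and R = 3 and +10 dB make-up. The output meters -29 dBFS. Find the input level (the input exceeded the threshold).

-27 dBFS

Stripping the +10 dB make-up gives -39 dBFS at the gain stage.
That's 6 dB above the -45 dBFS threshold.
Before 3:1 compression the overshoot was 6 × 3 = 18 dB, so input = -45 + 18 = -27 dBFS.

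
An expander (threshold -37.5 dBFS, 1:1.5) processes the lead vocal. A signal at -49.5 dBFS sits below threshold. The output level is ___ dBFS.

-55.5 dBFS

The input is 12 dB below the -37.5 dBFS threshold.
A 1:1.5 expander multiplies undershoot by 1.5: 12 × 1.5 = 18 dB below threshold.
Output = -37.5 − 18 = -55.5 dBFS.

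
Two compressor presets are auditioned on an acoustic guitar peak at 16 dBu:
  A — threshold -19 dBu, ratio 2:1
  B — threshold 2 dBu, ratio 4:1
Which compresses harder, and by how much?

A, by 7 dB

A: GR = 35 − 35/2 = 17.5 dB.
B: GR = 14 − 14/4 = 10.5 dB.
A reduces 7 dB more.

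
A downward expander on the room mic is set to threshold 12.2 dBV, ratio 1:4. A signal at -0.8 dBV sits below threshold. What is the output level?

-39.8 dBV

The input is 13 dB below the 12.2 dBV threshold.
A 1:4 expander multiplies undershoot by 4: 13 × 4 = 52 dB below threshold.
Output = 12.2 − 52 = -39.8 dBV.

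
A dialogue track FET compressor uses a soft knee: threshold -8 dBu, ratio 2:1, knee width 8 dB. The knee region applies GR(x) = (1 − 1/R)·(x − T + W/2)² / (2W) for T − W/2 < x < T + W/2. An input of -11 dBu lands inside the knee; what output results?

x − T + W/2 = -11 − (-8) + 4 = 1.
GR = (1 − 1/2) × 1² / 16 = 0.5 × 1 / 16 = 0.03125 dB.
Output = -11 − 0.03125 = -11.03125 dBu.

-11.03125 dBu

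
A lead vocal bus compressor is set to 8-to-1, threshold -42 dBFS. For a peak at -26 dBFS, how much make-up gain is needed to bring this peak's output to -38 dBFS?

Without make-up, output = threshold + overshoot/8 = -42 + 2 = -40 dBFS.
Gap to target: 2 dB.

2 dB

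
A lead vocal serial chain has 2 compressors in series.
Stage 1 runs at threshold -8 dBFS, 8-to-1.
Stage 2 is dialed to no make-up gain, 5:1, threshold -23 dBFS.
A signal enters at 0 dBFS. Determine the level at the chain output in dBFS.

-19.8 dBFS

Stage 1: 8 dB above -8 dBFS, reduced 8:1 to 1 dB above → -7 dBFS.
Stage 2: overshoot 16 dB → 16/5 = 3.2 dB → -19.8 dBFS.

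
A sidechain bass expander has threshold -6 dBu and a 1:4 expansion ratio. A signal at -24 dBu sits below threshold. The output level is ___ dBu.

Undershoot = (-6) − (-24) = 18 dB.
At 1:4, that expands to 72 dB under threshold.
Output = -6 − 72 = -78 dBu.

-78 dBu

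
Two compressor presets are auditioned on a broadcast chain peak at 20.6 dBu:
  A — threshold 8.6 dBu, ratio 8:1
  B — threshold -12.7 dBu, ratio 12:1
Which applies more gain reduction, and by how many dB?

A: overshoot 12 dB → output overshoot 1.5 dB → GR 10.5 dB.
B: overshoot 33.3 dB → output overshoot 2.775 dB → GR 30.525 dB.
B reduces 20.025 dB more.

B, by 20.025 dB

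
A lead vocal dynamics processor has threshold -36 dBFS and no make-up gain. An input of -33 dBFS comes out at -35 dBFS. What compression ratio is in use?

Input overshoot = -33 − (-36) = 3 dB; output overshoot = -35 − (-36) = 1 dB.
Ratio = 3 / 1 = 3.

3:1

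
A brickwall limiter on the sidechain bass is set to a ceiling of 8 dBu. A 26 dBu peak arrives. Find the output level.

A brickwall limiter is an ∞:1 compressor: any input above the ceiling is clamped to 8 dBu.

8 dBu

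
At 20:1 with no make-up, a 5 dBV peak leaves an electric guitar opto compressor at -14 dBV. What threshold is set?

-15 dBV

Let T be the threshold. Output overshoot = (input overshoot)/R, so -14 − T = (5 − T)/20.
20·(-14 − T) = 5 − T → 19·T = -280 − 5 = -285.
T = -285/19 = -15 dBV.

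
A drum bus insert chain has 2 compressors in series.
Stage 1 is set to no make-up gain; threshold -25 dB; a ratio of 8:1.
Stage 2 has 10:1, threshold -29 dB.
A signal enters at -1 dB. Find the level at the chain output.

Stage 1: -1 dB is 24 dB over -25 dB; at 8:1 that becomes 3 dB over, giving -22 dB.
Stage 2: overshoot 7 dB → 7/10 = 0.7 dB → -28.3 dB.

-28.3 dB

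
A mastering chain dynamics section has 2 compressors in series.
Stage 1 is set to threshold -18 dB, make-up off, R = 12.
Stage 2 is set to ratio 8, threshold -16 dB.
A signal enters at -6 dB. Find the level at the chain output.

-17 dB

Stage 1: overshoot 12 dB → 12/12 = 1 dB → -17 dB.
Stage 2: -17 dB ≤ -16 dB, so stage 2 doesn't engage; output -17 dB.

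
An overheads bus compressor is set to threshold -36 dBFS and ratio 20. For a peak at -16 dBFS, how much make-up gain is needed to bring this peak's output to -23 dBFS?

Overshoot 20 dB → 20/20 = 1 dB after compression, so the compressed level is -36 + 1 = -35 dBFS.
Make-up = target − compressed = -23 − (-35) = 12 dB.

12 dB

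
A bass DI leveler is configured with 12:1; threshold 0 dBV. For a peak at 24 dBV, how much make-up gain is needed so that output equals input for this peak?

The peak compresses to 0 + 24/12 = 2 dBV.
To reach 24 dBV requires 24 − 2 = 22 dB of make-up.

22 dB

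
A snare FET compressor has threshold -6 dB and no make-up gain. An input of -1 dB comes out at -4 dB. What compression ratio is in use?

2.5:1

Input overshoot = -1 − (-6) = 5 dB; output overshoot = -4 − (-6) = 2 dB.
Ratio = 5 / 2 = 2.5.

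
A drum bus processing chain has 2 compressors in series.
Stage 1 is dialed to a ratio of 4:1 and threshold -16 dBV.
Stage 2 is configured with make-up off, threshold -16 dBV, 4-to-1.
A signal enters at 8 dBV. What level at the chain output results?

-14.5 dBV

Stage 1: overshoot 24 dB → 24/4 = 6 dB → -10 dBV.
Stage 2: -10 dBV is 6 dB over -16 dBV; at 4:1 that becomes 1.5 dB over, giving -14.5 dBV.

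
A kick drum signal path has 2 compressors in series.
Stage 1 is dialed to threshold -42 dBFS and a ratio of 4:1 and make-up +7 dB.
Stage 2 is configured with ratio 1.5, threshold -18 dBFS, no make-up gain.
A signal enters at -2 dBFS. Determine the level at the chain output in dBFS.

-25 dBFS

Stage 1: 40 dB above -42 dBFS, reduced 4:1 to 10 dB above → -32 dBFS; +7 dB make-up → -25 dBFS.
Stage 2: below threshold (-25 ≤ -18); passes unchanged; output -25 dBFS.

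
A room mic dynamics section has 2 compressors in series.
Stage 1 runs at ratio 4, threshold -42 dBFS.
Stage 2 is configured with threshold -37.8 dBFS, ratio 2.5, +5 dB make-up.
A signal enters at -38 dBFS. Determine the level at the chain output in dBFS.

-36 dBFS

Stage 1: -38 dBFS is 4 dB over -42 dBFS; at 4:1 that becomes 1 dB over, giving -41 dBFS.
Stage 2: -41 dBFS ≤ -37.8 dBFS, so stage 2 doesn't engage; make-up brings it to -36 dBFS.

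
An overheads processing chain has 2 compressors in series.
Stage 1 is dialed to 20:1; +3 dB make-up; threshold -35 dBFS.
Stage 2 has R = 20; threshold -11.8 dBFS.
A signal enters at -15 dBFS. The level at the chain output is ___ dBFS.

Stage 1: 20 dB above -35 dBFS, reduced 20:1 to 1 dB above → -34 dBFS; +3 dB make-up → -31 dBFS.
Stage 2: -31 dBFS ≤ -11.8 dBFS, so stage 2 doesn't engage; output -31 dBFS.

-31 dBFS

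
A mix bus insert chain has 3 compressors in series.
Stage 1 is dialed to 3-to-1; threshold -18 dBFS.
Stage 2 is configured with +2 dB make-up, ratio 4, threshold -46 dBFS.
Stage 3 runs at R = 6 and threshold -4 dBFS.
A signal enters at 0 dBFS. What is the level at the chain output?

-35.5 dBFS

Stage 1: 0 dBFS is 18 dB over -18 dBFS; at 3:1 that becomes 6 dB over, giving -12 dBFS.
Stage 2: 34 dB above -46 dBFS, reduced 4:1 to 8.5 dB above → -37.5 dBFS; +2 dB make-up → -35.5 dBFS.
Stage 3: -35.5 dBFS is at or below the -4 dBFS threshold — no compression; output -35.5 dBFS.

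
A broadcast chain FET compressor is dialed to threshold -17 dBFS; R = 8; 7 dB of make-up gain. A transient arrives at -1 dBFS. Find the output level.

-1 dBFS sits 16 dB over threshold.
8:1 compression reduces that to 16/8 = 2 dB over.
That puts the output at -15 dBFS; make-up adds 7 dB, giving -8 dBFS.

-8 dBFS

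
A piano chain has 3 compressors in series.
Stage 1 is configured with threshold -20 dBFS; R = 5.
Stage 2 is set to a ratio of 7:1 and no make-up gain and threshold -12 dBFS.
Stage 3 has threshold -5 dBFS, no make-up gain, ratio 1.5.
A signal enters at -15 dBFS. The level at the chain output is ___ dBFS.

Stage 1: overshoot 5 dB → 5/5 = 1 dB → -19 dBFS.
Stage 2: below threshold (-19 ≤ -12); passes unchanged; output -19 dBFS.
Stage 3: -19 dBFS ≤ -5 dBFS, so stage 3 doesn't engage; output -19 dBFS.

-19 dBFS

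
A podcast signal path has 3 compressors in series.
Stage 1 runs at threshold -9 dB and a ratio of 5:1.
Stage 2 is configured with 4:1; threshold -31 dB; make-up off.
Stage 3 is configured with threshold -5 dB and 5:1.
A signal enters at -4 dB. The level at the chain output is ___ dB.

-25.25 dB

Stage 1: 5 dB above -9 dB, reduced 5:1 to 1 dB above → -8 dB.
Stage 2: -8 dB is 23 dB over -31 dB; at 4:1 that becomes 5.75 dB over, giving -25.25 dB.
Stage 3: below threshold (-25.25 ≤ -5); passes unchanged; output -25.25 dB.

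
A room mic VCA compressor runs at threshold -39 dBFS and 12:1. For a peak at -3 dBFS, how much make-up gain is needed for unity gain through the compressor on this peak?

The peak compresses to -39 + 36/12 = -36 dBFS.
To reach -3 dBFS requires -3 − (-36) = 33 dB of make-up.

33 dB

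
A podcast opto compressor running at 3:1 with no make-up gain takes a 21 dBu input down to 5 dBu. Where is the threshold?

Input is 24 dB above T (since output overshoot × R = input overshoot: (5 − T)·3 = 21 − T gives T = -3 dBu).
Check: -3 + (21 − (-3))/3 = -3 + 8 = 5 dBu. ✓

-3 dBu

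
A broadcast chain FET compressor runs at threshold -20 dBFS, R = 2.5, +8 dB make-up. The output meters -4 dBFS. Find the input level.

Stripping the +8 dB make-up gives -12 dBFS at the gain stage.
That's 8 dB above the -20 dBFS threshold.
Before 2.5:1 compression the overshoot was 8 × 2.5 = 20 dB, so input = -20 + 20 = 0 dBFS.

0 dBFS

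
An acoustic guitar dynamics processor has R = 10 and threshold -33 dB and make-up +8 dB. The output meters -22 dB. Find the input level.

-3 dB

Remove make-up: -22 − 8 = -30 dB.
That's 3 dB above the -33 dB threshold.
Input overshoot = R × output overshoot = 30 dB → input = -33 + 30 = -3 dB.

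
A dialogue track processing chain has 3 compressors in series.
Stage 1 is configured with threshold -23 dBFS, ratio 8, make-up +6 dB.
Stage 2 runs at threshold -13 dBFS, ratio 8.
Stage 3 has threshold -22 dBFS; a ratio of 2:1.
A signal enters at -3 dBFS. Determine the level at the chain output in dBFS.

-18.25 dBFS

Stage 1: -3 dBFS is 20 dB over -23 dBFS; at 8:1 that becomes 2.5 dB over, giving -20.5 dBFS; +6 dB make-up → -14.5 dBFS.
Stage 2: below threshold (-14.5 ≤ -13); passes unchanged; output -14.5 dBFS.
Stage 3: -14.5 dBFS is 7.5 dB over -22 dBFS; at 2:1 that becomes 3.75 dB over, giving -18.25 dBFS.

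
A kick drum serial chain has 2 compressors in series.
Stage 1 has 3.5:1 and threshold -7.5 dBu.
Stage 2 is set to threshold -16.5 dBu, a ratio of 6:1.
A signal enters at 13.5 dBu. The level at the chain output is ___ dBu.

Stage 1: 13.5 dBu is 21 dB over -7.5 dBu; at 3.5:1 that becomes 6 dB over, giving -1.5 dBu.
Stage 2: -1.5 dBu is 15 dB over -16.5 dBu; at 6:1 that becomes 2.5 dB over, giving -14 dBu.

-14 dBu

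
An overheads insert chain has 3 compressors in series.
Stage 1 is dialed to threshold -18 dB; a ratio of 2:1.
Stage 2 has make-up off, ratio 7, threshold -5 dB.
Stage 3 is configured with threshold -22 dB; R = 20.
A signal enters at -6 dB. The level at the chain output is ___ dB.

Stage 1: 12 dB above -18 dB, reduced 2:1 to 6 dB above → -12 dB.
Stage 2: -12 dB ≤ -5 dB, so stage 2 doesn't engage; output -12 dB.
Stage 3: -12 dB is 10 dB over -22 dB; at 20:1 that becomes 0.5 dB over, giving -21.5 dB.

-21.5 dB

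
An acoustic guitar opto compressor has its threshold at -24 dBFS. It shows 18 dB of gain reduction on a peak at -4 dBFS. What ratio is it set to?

Input overshoot = -4 − (-24) = 20 dB.
Output overshoot = 20 − 18 = 2 dB.
Ratio = input overshoot / output overshoot = 20 / 2 = 10.

10:1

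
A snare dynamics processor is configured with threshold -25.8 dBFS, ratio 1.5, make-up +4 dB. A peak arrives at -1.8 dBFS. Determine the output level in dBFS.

-5.8 dBFS

Overshoot: -1.8 − (-25.8) = 24 dB.
1.5:1 compression reduces that to 24/1.5 = 16 dB over.
Output = -25.8 + 16 = -9.8 dBFS; make-up adds 4 dB, giving -5.8 dBFS.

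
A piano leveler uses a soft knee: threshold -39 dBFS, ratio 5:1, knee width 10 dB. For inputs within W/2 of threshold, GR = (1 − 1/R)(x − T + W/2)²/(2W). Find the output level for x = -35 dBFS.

x − T + W/2 = -35 − (-39) + 5 = 9.
GR = (1 − 1/5) × 9² / 20 = 0.8 × 81 / 20 = 3.24 dB.
Output = -35 − 3.24 = -38.24 dBFS.

-38.24 dBFS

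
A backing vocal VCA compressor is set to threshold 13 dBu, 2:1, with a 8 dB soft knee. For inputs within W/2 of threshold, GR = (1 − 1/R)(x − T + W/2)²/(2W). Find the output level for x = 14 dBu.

x − T + W/2 = 14 − 13 + 4 = 5.
GR = (1 − 1/2) × 5² / 16 = 0.5 × 25 / 16 = 0.78125 dB.
Output = 14 − 0.78125 = 13.21875 dBu.

13.21875 dBu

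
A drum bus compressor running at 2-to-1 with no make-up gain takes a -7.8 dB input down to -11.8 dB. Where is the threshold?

Gain reduction = -7.8 − (-11.8) = 4 dB; output overshoot = GR / (R − 1) = 4 / 1 = 4 dB.
Threshold = output − output overshoot = -11.8 − 4 = -15.8 dB.

-15.8 dB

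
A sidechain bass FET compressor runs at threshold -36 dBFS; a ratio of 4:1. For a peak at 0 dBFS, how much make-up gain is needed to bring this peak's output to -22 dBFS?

Without make-up, output = threshold + overshoot/4 = -36 + 9 = -27 dBFS.
Gap to target: 5 dB.

5 dB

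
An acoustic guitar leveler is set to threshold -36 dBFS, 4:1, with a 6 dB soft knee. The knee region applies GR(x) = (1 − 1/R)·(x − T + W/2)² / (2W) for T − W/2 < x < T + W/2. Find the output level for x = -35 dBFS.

x − T + W/2 = -35 − (-36) + 3 = 4.
GR = (1 − 1/4) × 4² / 12 = 0.75 × 16 / 12 = 1 dB.
Output = -35 − 1 = -36 dBFS.

-36 dBFS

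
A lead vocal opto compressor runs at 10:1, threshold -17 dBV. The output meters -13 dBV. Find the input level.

23 dBV

That's 4 dB above the -17 dBV threshold.
Input overshoot = R × output overshoot = 40 dB → input = -17 + 40 = 23 dBV.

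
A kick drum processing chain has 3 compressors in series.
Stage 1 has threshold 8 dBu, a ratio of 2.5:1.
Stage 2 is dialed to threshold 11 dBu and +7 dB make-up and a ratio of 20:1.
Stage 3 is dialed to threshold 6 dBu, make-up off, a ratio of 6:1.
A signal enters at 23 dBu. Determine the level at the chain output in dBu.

Stage 1: 15 dB above 8 dBu, reduced 2.5:1 to 6 dB above → 14 dBu.
Stage 2: 3 dB above 11 dBu, reduced 20:1 to 0.15 dB above → 11.15 dBu; +7 dB make-up → 18.15 dBu.
Stage 3: 18.15 dBu is 12.15 dB over 6 dBu; at 6:1 that becomes 2.025 dB over, giving 8.025 dBu.

8.025 dBu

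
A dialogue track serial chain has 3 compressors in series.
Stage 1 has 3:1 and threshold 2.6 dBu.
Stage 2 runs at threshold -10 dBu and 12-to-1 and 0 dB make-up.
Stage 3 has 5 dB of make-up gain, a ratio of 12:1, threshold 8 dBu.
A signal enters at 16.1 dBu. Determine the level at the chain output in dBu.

-3.575 dBu

Stage 1: overshoot 13.5 dB → 13.5/3 = 4.5 dB → 7.1 dBu.
Stage 2: overshoot 17.1 dB → 17.1/12 = 1.425 dB → -8.575 dBu.
Stage 3: below threshold (-8.575 ≤ 8); passes unchanged; make-up brings it to -3.575 dBu.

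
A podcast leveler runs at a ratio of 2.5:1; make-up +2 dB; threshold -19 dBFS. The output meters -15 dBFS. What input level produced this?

Remove make-up: -15 − 2 = -17 dBFS.
Post-compression overshoot = -17 − (-19) = 2 dB.
Undo the ratio: input overshoot = 2 × 2.5 = 5 dB, giving input = -14 dBFS.

-14 dBFS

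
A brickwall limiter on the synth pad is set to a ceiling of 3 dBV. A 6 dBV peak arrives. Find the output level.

At ∞:1, everything above 3 dBV is held at the ceiling.

3 dBV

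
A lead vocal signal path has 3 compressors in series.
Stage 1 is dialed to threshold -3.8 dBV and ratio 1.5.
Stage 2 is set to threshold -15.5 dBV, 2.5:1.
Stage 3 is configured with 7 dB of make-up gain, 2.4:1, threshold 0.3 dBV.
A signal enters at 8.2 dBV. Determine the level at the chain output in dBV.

-0.62 dBV

Stage 1: overshoot 12 dB → 12/1.5 = 8 dB → 4.2 dBV.
Stage 2: 4.2 dBV is 19.7 dB over -15.5 dBV; at 2.5:1 that becomes 7.88 dB over, giving -7.62 dBV.
Stage 3: below threshold (-7.62 ≤ 0.3); passes unchanged; make-up brings it to -0.62 dBV.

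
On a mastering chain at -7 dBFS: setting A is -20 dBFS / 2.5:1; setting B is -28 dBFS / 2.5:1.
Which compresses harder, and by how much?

B, by 4.8 dB

A: overshoot 13 dB → output overshoot 5.2 dB → GR 7.8 dB.
B: overshoot 21 dB → output overshoot 8.4 dB → GR 12.6 dB.
B applies 4.8 dB more gain reduction.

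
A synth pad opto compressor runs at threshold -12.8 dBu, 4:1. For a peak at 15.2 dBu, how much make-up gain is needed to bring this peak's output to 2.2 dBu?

The peak compresses to -12.8 + 28/4 = -5.8 dBu.
To reach 2.2 dBu requires 2.2 − (-5.8) = 8 dB of make-up.

8 dB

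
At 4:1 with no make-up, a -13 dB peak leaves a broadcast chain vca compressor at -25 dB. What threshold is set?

Gain reduction = -13 − (-25) = 12 dB; output overshoot = GR / (R − 1) = 12 / 3 = 4 dB.
Threshold = output − output overshoot = -25 − 4 = -29 dB.

-29 dB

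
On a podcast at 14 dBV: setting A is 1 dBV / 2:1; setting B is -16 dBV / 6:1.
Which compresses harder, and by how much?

B, by 18.5 dB

A: 13 dB over, compressed to 6.5 dB over, so 6.5 dB of GR.
B: 30 dB over, compressed to 5 dB over, so 25 dB of GR.
B reduces 18.5 dB more.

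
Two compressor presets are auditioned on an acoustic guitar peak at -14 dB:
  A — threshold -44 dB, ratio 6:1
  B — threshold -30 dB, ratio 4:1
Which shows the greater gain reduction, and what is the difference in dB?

A, by 13 dB

A: 30 dB over, compressed to 5 dB over, so 25 dB of GR.
B: 16 dB over, compressed to 4 dB over, so 12 dB of GR.
Difference: 13 dB in favour of A.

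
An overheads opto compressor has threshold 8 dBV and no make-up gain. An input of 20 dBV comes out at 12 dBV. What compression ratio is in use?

Input overshoot = 20 − 8 = 12 dB; output overshoot = 12 − 8 = 4 dB.
Ratio = 12 / 4 = 3.

3:1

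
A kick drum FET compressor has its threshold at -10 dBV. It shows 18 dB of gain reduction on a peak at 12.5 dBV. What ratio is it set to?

Input overshoot = 12.5 − (-10) = 22.5 dB.
Output overshoot = 22.5 − 18 = 4.5 dB.
Ratio = input overshoot / output overshoot = 22.5 / 4.5 = 5.

5:1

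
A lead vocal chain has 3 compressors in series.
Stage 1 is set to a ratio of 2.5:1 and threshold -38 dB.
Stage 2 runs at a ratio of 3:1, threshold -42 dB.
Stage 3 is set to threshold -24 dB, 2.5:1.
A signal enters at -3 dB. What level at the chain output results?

-36 dB

Stage 1: -3 dB is 35 dB over -38 dB; at 2.5:1 that becomes 14 dB over, giving -24 dB.
Stage 2: overshoot 18 dB → 18/3 = 6 dB → -36 dB.
Stage 3: -36 dB is at or below the -24 dB threshold — no compression; output -36 dB.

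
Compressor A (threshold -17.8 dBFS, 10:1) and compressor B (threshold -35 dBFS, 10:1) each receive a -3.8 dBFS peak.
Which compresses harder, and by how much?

B, by 15.48 dB

A: overshoot 14 dB → output overshoot 1.4 dB → GR 12.6 dB.
B: overshoot 31.2 dB → output overshoot 3.12 dB → GR 28.08 dB.
Difference: 15.48 dB in favour of B.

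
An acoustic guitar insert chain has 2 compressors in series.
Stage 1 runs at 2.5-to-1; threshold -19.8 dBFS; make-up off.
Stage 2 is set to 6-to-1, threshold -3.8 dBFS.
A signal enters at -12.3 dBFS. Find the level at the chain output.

-16.8 dBFS

Stage 1: overshoot 7.5 dB → 7.5/2.5 = 3 dB → -16.8 dBFS.
Stage 2: -16.8 dBFS is at or below the -3.8 dBFS threshold — no compression; output -16.8 dBFS.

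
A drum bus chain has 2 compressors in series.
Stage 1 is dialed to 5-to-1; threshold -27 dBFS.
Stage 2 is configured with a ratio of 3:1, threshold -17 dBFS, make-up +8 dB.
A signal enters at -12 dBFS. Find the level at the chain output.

-16 dBFS

Stage 1: 15 dB above -27 dBFS, reduced 5:1 to 3 dB above → -24 dBFS.
Stage 2: below threshold (-24 ≤ -17); passes unchanged; make-up brings it to -16 dBFS.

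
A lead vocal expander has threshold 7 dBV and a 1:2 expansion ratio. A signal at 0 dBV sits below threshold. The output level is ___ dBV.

-7 dBV

Below threshold, a 1:2 expander applies gain = (2−1)×(T − x) of attenuation.
(2−1) × 7 = 7 dB, so output = 0 − 7 = -7 dBV.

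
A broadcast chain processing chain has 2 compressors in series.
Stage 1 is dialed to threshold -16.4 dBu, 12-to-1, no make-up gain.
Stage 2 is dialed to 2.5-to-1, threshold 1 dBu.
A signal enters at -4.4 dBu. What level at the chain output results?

-15.4 dBu

Stage 1: overshoot 12 dB → 12/12 = 1 dB → -15.4 dBu.
Stage 2: -15.4 dBu ≤ 1 dBu, so stage 2 doesn't engage; output -15.4 dBu.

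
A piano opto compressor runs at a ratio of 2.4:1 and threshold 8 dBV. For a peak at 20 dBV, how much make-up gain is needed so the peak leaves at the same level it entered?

Without make-up, output = threshold + overshoot/2.4 = 8 + 5 = 13 dBV.
Gap to target: 7 dB.

7 dB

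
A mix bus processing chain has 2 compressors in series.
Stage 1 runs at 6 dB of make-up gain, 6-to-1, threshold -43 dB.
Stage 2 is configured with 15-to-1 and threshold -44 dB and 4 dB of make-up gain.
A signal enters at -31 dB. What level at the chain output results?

Stage 1: -31 dB is 12 dB over -43 dB; at 6:1 that becomes 2 dB over, giving -41 dB; +6 dB make-up → -35 dB.
Stage 2: -35 dB is 9 dB over -44 dB; at 15:1 that becomes 0.6 dB over, giving -43.4 dB; +4 dB make-up → -39.4 dB.

-39.4 dB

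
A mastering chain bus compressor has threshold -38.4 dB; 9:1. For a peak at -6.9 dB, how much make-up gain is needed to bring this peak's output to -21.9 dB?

Without make-up, output = threshold + overshoot/9 = -38.4 + 3.5 = -34.9 dB.
Gap to target: 13 dB.

13 dB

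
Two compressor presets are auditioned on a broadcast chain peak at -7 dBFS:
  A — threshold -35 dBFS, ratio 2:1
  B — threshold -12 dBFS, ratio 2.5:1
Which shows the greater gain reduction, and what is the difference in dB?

A, by 11 dB

A: GR = 28 − 28/2 = 14 dB.
B: GR = 5 − 5/2.5 = 3 dB.
A applies 11 dB more gain reduction.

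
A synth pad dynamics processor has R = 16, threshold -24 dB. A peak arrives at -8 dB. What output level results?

-23 dB

Overshoot: -8 − (-24) = 16 dB.
The 16 dB excess becomes 1 dB after 16:1 reduction.
So the level is -24 + 1 = -23 dB.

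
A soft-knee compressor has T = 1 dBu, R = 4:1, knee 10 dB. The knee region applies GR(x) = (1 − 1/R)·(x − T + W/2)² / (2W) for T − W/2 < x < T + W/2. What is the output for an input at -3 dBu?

-3.0375 dBu

x − T + W/2 = -3 − 1 + 5 = 1.
GR = (1 − 1/4) × 1² / 20 = 0.75 × 1 / 20 = 0.0375 dB.
Output = -3 − 0.0375 = -3.0375 dBu.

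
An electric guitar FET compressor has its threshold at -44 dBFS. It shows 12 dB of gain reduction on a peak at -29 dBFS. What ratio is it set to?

5:1

Input overshoot = -29 − (-44) = 15 dB.
Output overshoot = 15 − 12 = 3 dB.
Ratio = input overshoot / output overshoot = 15 / 3 = 5.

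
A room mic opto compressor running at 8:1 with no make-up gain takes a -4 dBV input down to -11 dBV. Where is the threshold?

Gain reduction = -4 − (-11) = 7 dB; output overshoot = GR / (R − 1) = 7 / 7 = 1 dB.
Threshold = output − output overshoot = -11 − 1 = -12 dBV.

-12 dBV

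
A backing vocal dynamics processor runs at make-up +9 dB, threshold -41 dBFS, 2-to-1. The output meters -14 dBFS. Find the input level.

-5 dBFS

Stripping the +9 dB make-up gives -23 dBFS at the gain stage.
That's 18 dB above the -41 dBFS threshold.
Undo the ratio: input overshoot = 18 × 2 = 36 dB, giving input = -5 dBFS.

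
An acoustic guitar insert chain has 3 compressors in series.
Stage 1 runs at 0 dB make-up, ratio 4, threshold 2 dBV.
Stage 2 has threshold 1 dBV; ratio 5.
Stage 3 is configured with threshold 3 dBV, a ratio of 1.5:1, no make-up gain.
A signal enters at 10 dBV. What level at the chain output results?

Stage 1: overshoot 8 dB → 8/4 = 2 dB → 4 dBV.
Stage 2: 4 dBV is 3 dB over 1 dBV; at 5:1 that becomes 0.6 dB over, giving 1.6 dBV.
Stage 3: 1.6 dBV ≤ 3 dBV, so stage 3 doesn't engage; output 1.6 dBV.

1.6 dBV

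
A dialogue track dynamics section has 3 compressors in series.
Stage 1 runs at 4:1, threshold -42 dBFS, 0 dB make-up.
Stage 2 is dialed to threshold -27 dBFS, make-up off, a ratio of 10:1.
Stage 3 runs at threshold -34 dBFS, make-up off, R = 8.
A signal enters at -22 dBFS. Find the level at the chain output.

Stage 1: -22 dBFS is 20 dB over -42 dBFS; at 4:1 that becomes 5 dB over, giving -37 dBFS.
Stage 2: below threshold (-37 ≤ -27); passes unchanged; output -37 dBFS.
Stage 3: -37 dBFS ≤ -34 dBFS, so stage 3 doesn't engage; output -37 dBFS.

-37 dBFS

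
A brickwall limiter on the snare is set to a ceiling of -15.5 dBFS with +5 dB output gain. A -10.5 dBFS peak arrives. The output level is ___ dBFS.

A brickwall limiter is an ∞:1 compressor: any input above the ceiling is clamped to -15.5 dBFS.
Output gain then adds 5 dB: -15.5 + 5 = -10.5 dBFS.

-10.5 dBFS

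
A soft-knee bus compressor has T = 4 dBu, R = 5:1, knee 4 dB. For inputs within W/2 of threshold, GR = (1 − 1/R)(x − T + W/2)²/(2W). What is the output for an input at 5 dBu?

4.1 dBu

x − T + W/2 = 5 − 4 + 2 = 3.
GR = (1 − 1/5) × 3² / 8 = 0.8 × 9 / 8 = 0.9 dB.
Output = 5 − 0.9 = 4.1 dBu.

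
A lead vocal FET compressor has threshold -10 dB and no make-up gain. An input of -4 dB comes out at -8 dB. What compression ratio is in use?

Input overshoot = -4 − (-10) = 6 dB; output overshoot = -8 − (-10) = 2 dB.
Ratio = 6 / 2 = 3.

3:1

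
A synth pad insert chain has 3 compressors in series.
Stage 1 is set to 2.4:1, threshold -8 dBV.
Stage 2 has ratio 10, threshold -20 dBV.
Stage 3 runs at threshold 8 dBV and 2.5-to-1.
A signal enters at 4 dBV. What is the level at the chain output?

-18.3 dBV

Stage 1: 12 dB above -8 dBV, reduced 2.4:1 to 5 dB above → -3 dBV.
Stage 2: overshoot 17 dB → 17/10 = 1.7 dB → -18.3 dBV.
Stage 3: -18.3 dBV ≤ 8 dBV, so stage 3 doesn't engage; output -18.3 dBV.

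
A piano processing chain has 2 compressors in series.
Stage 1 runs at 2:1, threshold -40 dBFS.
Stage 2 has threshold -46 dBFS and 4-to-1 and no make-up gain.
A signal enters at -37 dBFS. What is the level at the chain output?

-44.125 dBFS

Stage 1: overshoot 3 dB → 3/2 = 1.5 dB → -38.5 dBFS.
Stage 2: 7.5 dB above -46 dBFS, reduced 4:1 to 1.875 dB above → -44.125 dBFS.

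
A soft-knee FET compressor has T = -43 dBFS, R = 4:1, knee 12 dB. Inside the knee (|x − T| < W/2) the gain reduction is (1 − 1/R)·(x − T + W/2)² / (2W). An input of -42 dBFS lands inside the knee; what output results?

-43.53125 dBFS

x − T + W/2 = -42 − (-43) + 6 = 7.
GR = (1 − 1/4) × 7² / 24 = 0.75 × 49 / 24 = 1.53125 dB.
Output = -42 − 1.53125 = -43.53125 dBFS.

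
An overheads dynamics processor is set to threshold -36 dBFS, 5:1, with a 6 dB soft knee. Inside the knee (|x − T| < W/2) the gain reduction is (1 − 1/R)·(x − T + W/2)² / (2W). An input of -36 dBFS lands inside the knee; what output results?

x − T + W/2 = -36 − (-36) + 3 = 3.
GR = (1 − 1/5) × 3² / 12 = 0.8 × 9 / 12 = 0.6 dB.
Output = -36 − 0.6 = -36.6 dBFS.

-36.6 dBFS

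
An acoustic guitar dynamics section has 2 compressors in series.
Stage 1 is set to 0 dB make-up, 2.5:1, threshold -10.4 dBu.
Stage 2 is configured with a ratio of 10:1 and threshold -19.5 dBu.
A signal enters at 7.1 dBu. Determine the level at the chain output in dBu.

-17.89 dBu

Stage 1: 7.1 dBu is 17.5 dB over -10.4 dBu; at 2.5:1 that becomes 7 dB over, giving -3.4 dBu.
Stage 2: 16.1 dB above -19.5 dBu, reduced 10:1 to 1.61 dB above → -17.89 dBu.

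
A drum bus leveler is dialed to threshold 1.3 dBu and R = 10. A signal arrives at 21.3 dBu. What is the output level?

The input is 20 dB above the 1.3 dBu threshold.
At 10:1 the overshoot is divided by 10, leaving 2 dB above threshold.
That puts the output at 3.3 dBu.

3.3 dBu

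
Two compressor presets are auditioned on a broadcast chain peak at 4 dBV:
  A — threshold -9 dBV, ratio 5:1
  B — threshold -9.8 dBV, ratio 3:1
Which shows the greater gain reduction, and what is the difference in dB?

A, by 1.2 dB

A: GR = 13 − 13/5 = 10.4 dB.
B: GR = 13.8 − 13.8/3 = 9.2 dB.
A reduces 1.2 dB more.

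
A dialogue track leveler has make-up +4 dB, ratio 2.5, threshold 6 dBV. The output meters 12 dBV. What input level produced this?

Stripping the +4 dB make-up gives 8 dBV at the gain stage.
The compressed level sits 8 − 6 = 2 dB over threshold.
Undo the ratio: input overshoot = 2 × 2.5 = 5 dB, giving input = 11 dBV.

11 dBV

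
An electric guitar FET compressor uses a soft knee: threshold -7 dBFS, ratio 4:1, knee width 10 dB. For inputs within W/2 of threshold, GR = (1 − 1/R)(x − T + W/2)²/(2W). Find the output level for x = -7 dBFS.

x − T + W/2 = -7 − (-7) + 5 = 5.
GR = (1 − 1/4) × 5² / 20 = 0.75 × 25 / 20 = 0.9375 dB.
Output = -7 − 0.9375 = -7.9375 dBFS.

-7.9375 dBFS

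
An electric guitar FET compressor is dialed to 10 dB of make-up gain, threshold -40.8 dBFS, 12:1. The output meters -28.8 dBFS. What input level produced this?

-16.8 dBFS

Stripping the +10 dB make-up gives -38.8 dBFS at the gain stage.
Post-compression overshoot = -38.8 − (-40.8) = 2 dB.
Before 12:1 compression the overshoot was 2 × 12 = 24 dB, so input = -40.8 + 24 = -16.8 dBFS.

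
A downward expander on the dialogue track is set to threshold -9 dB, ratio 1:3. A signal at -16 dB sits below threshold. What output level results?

-30 dB

Undershoot = (-9) − (-16) = 7 dB.
At 1:3, that expands to 21 dB under threshold.
Output = -9 − 21 = -30 dB.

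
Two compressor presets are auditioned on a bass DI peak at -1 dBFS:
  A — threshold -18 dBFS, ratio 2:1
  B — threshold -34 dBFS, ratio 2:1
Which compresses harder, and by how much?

A: overshoot 17 dB → output overshoot 8.5 dB → GR 8.5 dB.
B: overshoot 33 dB → output overshoot 16.5 dB → GR 16.5 dB.
Difference: 8 dB in favour of B.

B, by 8 dB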